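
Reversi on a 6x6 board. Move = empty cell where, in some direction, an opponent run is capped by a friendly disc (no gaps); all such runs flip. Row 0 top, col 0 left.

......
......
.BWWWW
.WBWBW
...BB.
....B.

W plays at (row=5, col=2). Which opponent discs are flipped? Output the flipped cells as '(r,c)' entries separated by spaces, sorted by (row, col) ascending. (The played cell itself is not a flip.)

Dir NW: first cell '.' (not opp) -> no flip
Dir N: first cell '.' (not opp) -> no flip
Dir NE: opp run (4,3) (3,4) capped by W -> flip
Dir W: first cell '.' (not opp) -> no flip
Dir E: first cell '.' (not opp) -> no flip
Dir SW: edge -> no flip
Dir S: edge -> no flip
Dir SE: edge -> no flip

Answer: (3,4) (4,3)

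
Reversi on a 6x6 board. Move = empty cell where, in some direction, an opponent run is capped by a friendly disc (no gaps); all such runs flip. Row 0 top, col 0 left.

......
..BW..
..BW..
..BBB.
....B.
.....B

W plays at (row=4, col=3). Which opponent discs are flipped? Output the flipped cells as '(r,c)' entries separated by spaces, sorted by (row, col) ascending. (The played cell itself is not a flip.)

Dir NW: opp run (3,2), next='.' -> no flip
Dir N: opp run (3,3) capped by W -> flip
Dir NE: opp run (3,4), next='.' -> no flip
Dir W: first cell '.' (not opp) -> no flip
Dir E: opp run (4,4), next='.' -> no flip
Dir SW: first cell '.' (not opp) -> no flip
Dir S: first cell '.' (not opp) -> no flip
Dir SE: first cell '.' (not opp) -> no flip

Answer: (3,3)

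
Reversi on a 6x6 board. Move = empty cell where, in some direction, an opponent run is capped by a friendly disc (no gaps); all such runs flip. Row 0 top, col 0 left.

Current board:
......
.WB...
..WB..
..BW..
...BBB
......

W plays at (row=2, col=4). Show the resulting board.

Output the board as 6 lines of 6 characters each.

Answer: ......
.WB...
..WWW.
..BW..
...BBB
......

Derivation:
Place W at (2,4); scan 8 dirs for brackets.
Dir NW: first cell '.' (not opp) -> no flip
Dir N: first cell '.' (not opp) -> no flip
Dir NE: first cell '.' (not opp) -> no flip
Dir W: opp run (2,3) capped by W -> flip
Dir E: first cell '.' (not opp) -> no flip
Dir SW: first cell 'W' (not opp) -> no flip
Dir S: first cell '.' (not opp) -> no flip
Dir SE: first cell '.' (not opp) -> no flip
All flips: (2,3)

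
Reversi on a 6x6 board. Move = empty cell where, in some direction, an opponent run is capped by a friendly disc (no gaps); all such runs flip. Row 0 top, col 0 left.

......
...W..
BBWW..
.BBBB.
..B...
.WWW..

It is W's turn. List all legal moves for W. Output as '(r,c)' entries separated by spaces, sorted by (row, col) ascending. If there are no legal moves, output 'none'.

Answer: (2,4) (4,0) (4,1) (4,3) (4,4) (4,5)

Derivation:
(1,0): no bracket -> illegal
(1,1): no bracket -> illegal
(1,2): no bracket -> illegal
(2,4): flips 2 -> legal
(2,5): no bracket -> illegal
(3,0): no bracket -> illegal
(3,5): no bracket -> illegal
(4,0): flips 1 -> legal
(4,1): flips 1 -> legal
(4,3): flips 1 -> legal
(4,4): flips 1 -> legal
(4,5): flips 1 -> legal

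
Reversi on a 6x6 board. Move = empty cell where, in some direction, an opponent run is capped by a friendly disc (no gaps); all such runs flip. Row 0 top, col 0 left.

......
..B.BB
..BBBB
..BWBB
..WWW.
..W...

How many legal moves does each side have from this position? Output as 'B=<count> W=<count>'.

-- B to move --
(3,1): no bracket -> illegal
(4,1): no bracket -> illegal
(4,5): no bracket -> illegal
(5,1): flips 2 -> legal
(5,3): flips 3 -> legal
(5,4): flips 2 -> legal
(5,5): flips 2 -> legal
B mobility = 4
-- W to move --
(0,1): no bracket -> illegal
(0,2): flips 3 -> legal
(0,3): no bracket -> illegal
(0,4): flips 3 -> legal
(0,5): no bracket -> illegal
(1,1): flips 1 -> legal
(1,3): flips 1 -> legal
(2,1): flips 1 -> legal
(3,1): flips 1 -> legal
(4,1): no bracket -> illegal
(4,5): no bracket -> illegal
W mobility = 6

Answer: B=4 W=6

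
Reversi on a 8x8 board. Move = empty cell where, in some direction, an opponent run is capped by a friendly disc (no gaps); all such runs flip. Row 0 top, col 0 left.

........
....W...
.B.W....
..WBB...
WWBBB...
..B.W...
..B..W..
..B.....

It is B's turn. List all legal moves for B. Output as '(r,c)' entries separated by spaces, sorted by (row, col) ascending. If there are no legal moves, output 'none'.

Answer: (1,2) (1,3) (2,2) (3,0) (3,1) (6,4) (7,6)

Derivation:
(0,3): no bracket -> illegal
(0,4): no bracket -> illegal
(0,5): no bracket -> illegal
(1,2): flips 1 -> legal
(1,3): flips 1 -> legal
(1,5): no bracket -> illegal
(2,2): flips 1 -> legal
(2,4): no bracket -> illegal
(2,5): no bracket -> illegal
(3,0): flips 1 -> legal
(3,1): flips 1 -> legal
(4,5): no bracket -> illegal
(5,0): no bracket -> illegal
(5,1): no bracket -> illegal
(5,3): no bracket -> illegal
(5,5): no bracket -> illegal
(5,6): no bracket -> illegal
(6,3): no bracket -> illegal
(6,4): flips 1 -> legal
(6,6): no bracket -> illegal
(7,4): no bracket -> illegal
(7,5): no bracket -> illegal
(7,6): flips 2 -> legal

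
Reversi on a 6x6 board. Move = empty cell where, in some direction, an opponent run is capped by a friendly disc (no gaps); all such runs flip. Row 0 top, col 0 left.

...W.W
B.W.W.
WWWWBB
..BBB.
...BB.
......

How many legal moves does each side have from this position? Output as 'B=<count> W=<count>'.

-- B to move --
(0,1): flips 2 -> legal
(0,2): flips 2 -> legal
(0,4): flips 1 -> legal
(1,1): flips 1 -> legal
(1,3): flips 1 -> legal
(1,5): no bracket -> illegal
(3,0): flips 1 -> legal
(3,1): no bracket -> illegal
B mobility = 6
-- W to move --
(0,0): flips 1 -> legal
(0,1): no bracket -> illegal
(1,1): no bracket -> illegal
(1,3): no bracket -> illegal
(1,5): no bracket -> illegal
(3,1): no bracket -> illegal
(3,5): no bracket -> illegal
(4,1): flips 1 -> legal
(4,2): flips 1 -> legal
(4,5): flips 1 -> legal
(5,2): no bracket -> illegal
(5,3): flips 2 -> legal
(5,4): flips 5 -> legal
(5,5): flips 2 -> legal
W mobility = 7

Answer: B=6 W=7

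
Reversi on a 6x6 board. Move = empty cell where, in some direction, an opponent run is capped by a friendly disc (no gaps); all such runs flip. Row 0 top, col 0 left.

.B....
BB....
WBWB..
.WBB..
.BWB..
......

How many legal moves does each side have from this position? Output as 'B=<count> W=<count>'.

Answer: B=4 W=7

Derivation:
-- B to move --
(1,2): flips 1 -> legal
(1,3): no bracket -> illegal
(3,0): flips 2 -> legal
(4,0): no bracket -> illegal
(5,1): flips 1 -> legal
(5,2): flips 1 -> legal
(5,3): no bracket -> illegal
B mobility = 4
-- W to move --
(0,0): flips 2 -> legal
(0,2): flips 1 -> legal
(1,2): no bracket -> illegal
(1,3): no bracket -> illegal
(1,4): no bracket -> illegal
(2,4): flips 2 -> legal
(3,0): no bracket -> illegal
(3,4): flips 2 -> legal
(4,0): flips 1 -> legal
(4,4): flips 2 -> legal
(5,0): no bracket -> illegal
(5,1): flips 1 -> legal
(5,2): no bracket -> illegal
(5,3): no bracket -> illegal
(5,4): no bracket -> illegal
W mobility = 7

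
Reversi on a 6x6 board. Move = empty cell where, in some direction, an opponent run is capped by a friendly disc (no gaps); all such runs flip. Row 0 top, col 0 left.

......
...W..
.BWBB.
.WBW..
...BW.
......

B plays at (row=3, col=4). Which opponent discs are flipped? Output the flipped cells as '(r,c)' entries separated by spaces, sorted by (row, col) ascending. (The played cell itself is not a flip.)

Dir NW: first cell 'B' (not opp) -> no flip
Dir N: first cell 'B' (not opp) -> no flip
Dir NE: first cell '.' (not opp) -> no flip
Dir W: opp run (3,3) capped by B -> flip
Dir E: first cell '.' (not opp) -> no flip
Dir SW: first cell 'B' (not opp) -> no flip
Dir S: opp run (4,4), next='.' -> no flip
Dir SE: first cell '.' (not opp) -> no flip

Answer: (3,3)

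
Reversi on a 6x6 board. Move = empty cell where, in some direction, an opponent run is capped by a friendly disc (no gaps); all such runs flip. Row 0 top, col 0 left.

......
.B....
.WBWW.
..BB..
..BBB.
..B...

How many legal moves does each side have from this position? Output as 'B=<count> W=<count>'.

Answer: B=7 W=5

Derivation:
-- B to move --
(1,0): flips 1 -> legal
(1,2): no bracket -> illegal
(1,3): flips 1 -> legal
(1,4): flips 1 -> legal
(1,5): flips 1 -> legal
(2,0): flips 1 -> legal
(2,5): flips 2 -> legal
(3,0): no bracket -> illegal
(3,1): flips 1 -> legal
(3,4): no bracket -> illegal
(3,5): no bracket -> illegal
B mobility = 7
-- W to move --
(0,0): no bracket -> illegal
(0,1): flips 1 -> legal
(0,2): no bracket -> illegal
(1,0): no bracket -> illegal
(1,2): no bracket -> illegal
(1,3): no bracket -> illegal
(2,0): no bracket -> illegal
(3,1): no bracket -> illegal
(3,4): no bracket -> illegal
(3,5): no bracket -> illegal
(4,1): flips 1 -> legal
(4,5): no bracket -> illegal
(5,1): flips 2 -> legal
(5,3): flips 2 -> legal
(5,4): flips 2 -> legal
(5,5): no bracket -> illegal
W mobility = 5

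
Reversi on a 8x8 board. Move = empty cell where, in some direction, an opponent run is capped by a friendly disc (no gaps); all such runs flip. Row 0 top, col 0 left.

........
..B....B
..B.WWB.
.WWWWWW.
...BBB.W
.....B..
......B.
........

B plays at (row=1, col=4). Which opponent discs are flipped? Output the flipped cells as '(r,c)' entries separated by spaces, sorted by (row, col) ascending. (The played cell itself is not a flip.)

Dir NW: first cell '.' (not opp) -> no flip
Dir N: first cell '.' (not opp) -> no flip
Dir NE: first cell '.' (not opp) -> no flip
Dir W: first cell '.' (not opp) -> no flip
Dir E: first cell '.' (not opp) -> no flip
Dir SW: first cell '.' (not opp) -> no flip
Dir S: opp run (2,4) (3,4) capped by B -> flip
Dir SE: opp run (2,5) (3,6) (4,7), next=edge -> no flip

Answer: (2,4) (3,4)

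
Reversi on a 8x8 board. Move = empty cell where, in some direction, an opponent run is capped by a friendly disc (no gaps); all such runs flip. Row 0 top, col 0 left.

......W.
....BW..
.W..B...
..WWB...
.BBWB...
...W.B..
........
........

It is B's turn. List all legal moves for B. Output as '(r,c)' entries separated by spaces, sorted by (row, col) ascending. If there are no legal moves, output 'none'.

Answer: (1,6) (2,2) (2,3) (3,1) (5,2) (6,2) (6,4)

Derivation:
(0,4): no bracket -> illegal
(0,5): no bracket -> illegal
(0,7): no bracket -> illegal
(1,0): no bracket -> illegal
(1,1): no bracket -> illegal
(1,2): no bracket -> illegal
(1,6): flips 1 -> legal
(1,7): no bracket -> illegal
(2,0): no bracket -> illegal
(2,2): flips 2 -> legal
(2,3): flips 1 -> legal
(2,5): no bracket -> illegal
(2,6): no bracket -> illegal
(3,0): no bracket -> illegal
(3,1): flips 2 -> legal
(5,2): flips 1 -> legal
(5,4): no bracket -> illegal
(6,2): flips 1 -> legal
(6,3): no bracket -> illegal
(6,4): flips 1 -> legal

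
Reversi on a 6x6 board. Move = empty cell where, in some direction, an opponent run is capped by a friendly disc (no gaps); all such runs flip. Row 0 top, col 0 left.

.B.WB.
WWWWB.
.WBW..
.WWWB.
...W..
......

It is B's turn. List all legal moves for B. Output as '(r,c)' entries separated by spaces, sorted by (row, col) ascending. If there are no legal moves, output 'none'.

(0,0): flips 1 -> legal
(0,2): flips 2 -> legal
(2,0): flips 1 -> legal
(2,4): flips 1 -> legal
(3,0): flips 3 -> legal
(4,0): flips 1 -> legal
(4,1): flips 5 -> legal
(4,2): flips 1 -> legal
(4,4): flips 1 -> legal
(5,2): flips 1 -> legal
(5,3): no bracket -> illegal
(5,4): no bracket -> illegal

Answer: (0,0) (0,2) (2,0) (2,4) (3,0) (4,0) (4,1) (4,2) (4,4) (5,2)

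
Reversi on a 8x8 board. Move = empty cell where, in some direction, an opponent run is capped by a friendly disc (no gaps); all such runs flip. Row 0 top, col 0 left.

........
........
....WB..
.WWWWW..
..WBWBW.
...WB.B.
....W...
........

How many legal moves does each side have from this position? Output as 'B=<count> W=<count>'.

-- B to move --
(1,3): no bracket -> illegal
(1,4): flips 3 -> legal
(1,5): no bracket -> illegal
(2,0): no bracket -> illegal
(2,1): flips 1 -> legal
(2,2): no bracket -> illegal
(2,3): flips 3 -> legal
(2,6): no bracket -> illegal
(3,0): no bracket -> illegal
(3,6): flips 1 -> legal
(3,7): no bracket -> illegal
(4,0): no bracket -> illegal
(4,1): flips 1 -> legal
(4,7): flips 1 -> legal
(5,1): no bracket -> illegal
(5,2): flips 1 -> legal
(5,5): no bracket -> illegal
(5,7): no bracket -> illegal
(6,2): no bracket -> illegal
(6,3): flips 1 -> legal
(6,5): no bracket -> illegal
(7,3): no bracket -> illegal
(7,4): flips 1 -> legal
(7,5): no bracket -> illegal
B mobility = 9
-- W to move --
(1,4): no bracket -> illegal
(1,5): flips 1 -> legal
(1,6): flips 1 -> legal
(2,6): flips 1 -> legal
(3,6): no bracket -> illegal
(4,7): no bracket -> illegal
(5,2): flips 1 -> legal
(5,5): flips 2 -> legal
(5,7): no bracket -> illegal
(6,3): no bracket -> illegal
(6,5): flips 2 -> legal
(6,6): flips 1 -> legal
(6,7): flips 2 -> legal
W mobility = 8

Answer: B=9 W=8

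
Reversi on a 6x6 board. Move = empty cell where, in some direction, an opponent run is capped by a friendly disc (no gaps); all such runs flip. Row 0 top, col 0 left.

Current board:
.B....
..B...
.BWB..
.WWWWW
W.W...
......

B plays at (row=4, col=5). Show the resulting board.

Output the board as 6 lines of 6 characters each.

Place B at (4,5); scan 8 dirs for brackets.
Dir NW: opp run (3,4) capped by B -> flip
Dir N: opp run (3,5), next='.' -> no flip
Dir NE: edge -> no flip
Dir W: first cell '.' (not opp) -> no flip
Dir E: edge -> no flip
Dir SW: first cell '.' (not opp) -> no flip
Dir S: first cell '.' (not opp) -> no flip
Dir SE: edge -> no flip
All flips: (3,4)

Answer: .B....
..B...
.BWB..
.WWWBW
W.W..B
......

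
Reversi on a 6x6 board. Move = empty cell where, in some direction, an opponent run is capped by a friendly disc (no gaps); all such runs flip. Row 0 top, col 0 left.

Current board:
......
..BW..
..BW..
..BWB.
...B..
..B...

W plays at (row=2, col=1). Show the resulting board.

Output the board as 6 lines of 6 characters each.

Answer: ......
..BW..
.WWW..
..BWB.
...B..
..B...

Derivation:
Place W at (2,1); scan 8 dirs for brackets.
Dir NW: first cell '.' (not opp) -> no flip
Dir N: first cell '.' (not opp) -> no flip
Dir NE: opp run (1,2), next='.' -> no flip
Dir W: first cell '.' (not opp) -> no flip
Dir E: opp run (2,2) capped by W -> flip
Dir SW: first cell '.' (not opp) -> no flip
Dir S: first cell '.' (not opp) -> no flip
Dir SE: opp run (3,2) (4,3), next='.' -> no flip
All flips: (2,2)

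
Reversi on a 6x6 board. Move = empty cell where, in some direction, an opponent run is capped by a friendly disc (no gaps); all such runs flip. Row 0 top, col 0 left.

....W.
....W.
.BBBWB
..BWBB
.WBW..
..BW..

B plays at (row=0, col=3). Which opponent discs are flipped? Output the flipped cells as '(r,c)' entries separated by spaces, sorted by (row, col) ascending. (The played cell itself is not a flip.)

Dir NW: edge -> no flip
Dir N: edge -> no flip
Dir NE: edge -> no flip
Dir W: first cell '.' (not opp) -> no flip
Dir E: opp run (0,4), next='.' -> no flip
Dir SW: first cell '.' (not opp) -> no flip
Dir S: first cell '.' (not opp) -> no flip
Dir SE: opp run (1,4) capped by B -> flip

Answer: (1,4)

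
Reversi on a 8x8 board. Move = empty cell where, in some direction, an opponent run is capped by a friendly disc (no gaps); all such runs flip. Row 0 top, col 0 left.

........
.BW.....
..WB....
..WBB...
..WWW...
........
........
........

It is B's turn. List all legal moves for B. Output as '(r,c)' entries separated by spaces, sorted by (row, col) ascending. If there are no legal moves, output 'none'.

(0,1): flips 1 -> legal
(0,2): no bracket -> illegal
(0,3): no bracket -> illegal
(1,3): flips 1 -> legal
(2,1): flips 1 -> legal
(3,1): flips 1 -> legal
(3,5): no bracket -> illegal
(4,1): flips 1 -> legal
(4,5): no bracket -> illegal
(5,1): flips 1 -> legal
(5,2): flips 1 -> legal
(5,3): flips 1 -> legal
(5,4): flips 1 -> legal
(5,5): flips 1 -> legal

Answer: (0,1) (1,3) (2,1) (3,1) (4,1) (5,1) (5,2) (5,3) (5,4) (5,5)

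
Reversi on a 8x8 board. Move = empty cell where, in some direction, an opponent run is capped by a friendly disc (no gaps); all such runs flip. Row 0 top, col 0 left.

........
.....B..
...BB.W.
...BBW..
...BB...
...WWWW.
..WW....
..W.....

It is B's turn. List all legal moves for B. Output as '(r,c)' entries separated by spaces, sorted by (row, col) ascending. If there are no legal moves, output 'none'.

(1,6): no bracket -> illegal
(1,7): flips 2 -> legal
(2,5): no bracket -> illegal
(2,7): no bracket -> illegal
(3,6): flips 1 -> legal
(3,7): flips 1 -> legal
(4,2): no bracket -> illegal
(4,5): no bracket -> illegal
(4,6): flips 1 -> legal
(4,7): no bracket -> illegal
(5,1): no bracket -> illegal
(5,2): no bracket -> illegal
(5,7): no bracket -> illegal
(6,1): no bracket -> illegal
(6,4): flips 1 -> legal
(6,5): flips 1 -> legal
(6,6): flips 1 -> legal
(6,7): no bracket -> illegal
(7,1): flips 2 -> legal
(7,3): flips 2 -> legal
(7,4): no bracket -> illegal

Answer: (1,7) (3,6) (3,7) (4,6) (6,4) (6,5) (6,6) (7,1) (7,3)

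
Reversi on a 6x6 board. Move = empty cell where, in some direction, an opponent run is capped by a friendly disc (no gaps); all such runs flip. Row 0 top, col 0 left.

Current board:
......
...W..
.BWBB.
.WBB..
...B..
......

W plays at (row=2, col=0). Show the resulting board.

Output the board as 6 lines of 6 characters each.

Answer: ......
...W..
WWWBB.
.WBB..
...B..
......

Derivation:
Place W at (2,0); scan 8 dirs for brackets.
Dir NW: edge -> no flip
Dir N: first cell '.' (not opp) -> no flip
Dir NE: first cell '.' (not opp) -> no flip
Dir W: edge -> no flip
Dir E: opp run (2,1) capped by W -> flip
Dir SW: edge -> no flip
Dir S: first cell '.' (not opp) -> no flip
Dir SE: first cell 'W' (not opp) -> no flip
All flips: (2,1)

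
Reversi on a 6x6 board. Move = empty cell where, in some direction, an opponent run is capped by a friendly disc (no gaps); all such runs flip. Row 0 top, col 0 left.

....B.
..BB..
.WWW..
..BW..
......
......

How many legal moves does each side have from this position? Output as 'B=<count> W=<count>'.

-- B to move --
(1,0): flips 1 -> legal
(1,1): no bracket -> illegal
(1,4): flips 1 -> legal
(2,0): no bracket -> illegal
(2,4): no bracket -> illegal
(3,0): flips 1 -> legal
(3,1): flips 1 -> legal
(3,4): flips 2 -> legal
(4,2): no bracket -> illegal
(4,3): flips 2 -> legal
(4,4): no bracket -> illegal
B mobility = 6
-- W to move --
(0,1): flips 1 -> legal
(0,2): flips 1 -> legal
(0,3): flips 2 -> legal
(0,5): no bracket -> illegal
(1,1): no bracket -> illegal
(1,4): no bracket -> illegal
(1,5): no bracket -> illegal
(2,4): no bracket -> illegal
(3,1): flips 1 -> legal
(4,1): flips 1 -> legal
(4,2): flips 1 -> legal
(4,3): flips 1 -> legal
W mobility = 7

Answer: B=6 W=7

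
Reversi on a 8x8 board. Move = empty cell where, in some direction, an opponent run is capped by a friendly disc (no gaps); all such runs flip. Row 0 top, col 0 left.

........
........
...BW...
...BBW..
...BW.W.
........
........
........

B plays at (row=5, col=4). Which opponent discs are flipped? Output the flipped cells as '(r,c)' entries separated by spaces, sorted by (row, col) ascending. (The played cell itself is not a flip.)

Dir NW: first cell 'B' (not opp) -> no flip
Dir N: opp run (4,4) capped by B -> flip
Dir NE: first cell '.' (not opp) -> no flip
Dir W: first cell '.' (not opp) -> no flip
Dir E: first cell '.' (not opp) -> no flip
Dir SW: first cell '.' (not opp) -> no flip
Dir S: first cell '.' (not opp) -> no flip
Dir SE: first cell '.' (not opp) -> no flip

Answer: (4,4)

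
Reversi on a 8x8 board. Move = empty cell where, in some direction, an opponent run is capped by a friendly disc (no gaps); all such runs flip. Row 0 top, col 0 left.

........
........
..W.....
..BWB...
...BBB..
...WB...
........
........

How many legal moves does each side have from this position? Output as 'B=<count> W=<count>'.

-- B to move --
(1,1): flips 2 -> legal
(1,2): flips 1 -> legal
(1,3): no bracket -> illegal
(2,1): no bracket -> illegal
(2,3): flips 1 -> legal
(2,4): no bracket -> illegal
(3,1): no bracket -> illegal
(4,2): no bracket -> illegal
(5,2): flips 1 -> legal
(6,2): flips 1 -> legal
(6,3): flips 1 -> legal
(6,4): no bracket -> illegal
B mobility = 6
-- W to move --
(2,1): no bracket -> illegal
(2,3): no bracket -> illegal
(2,4): no bracket -> illegal
(2,5): no bracket -> illegal
(3,1): flips 1 -> legal
(3,5): flips 2 -> legal
(3,6): no bracket -> illegal
(4,1): no bracket -> illegal
(4,2): flips 1 -> legal
(4,6): no bracket -> illegal
(5,2): no bracket -> illegal
(5,5): flips 2 -> legal
(5,6): no bracket -> illegal
(6,3): no bracket -> illegal
(6,4): no bracket -> illegal
(6,5): no bracket -> illegal
W mobility = 4

Answer: B=6 W=4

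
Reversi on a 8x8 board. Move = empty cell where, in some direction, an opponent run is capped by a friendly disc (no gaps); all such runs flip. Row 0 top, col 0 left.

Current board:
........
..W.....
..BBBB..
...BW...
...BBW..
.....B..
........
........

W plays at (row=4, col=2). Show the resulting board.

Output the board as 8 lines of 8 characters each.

Place W at (4,2); scan 8 dirs for brackets.
Dir NW: first cell '.' (not opp) -> no flip
Dir N: first cell '.' (not opp) -> no flip
Dir NE: opp run (3,3) (2,4), next='.' -> no flip
Dir W: first cell '.' (not opp) -> no flip
Dir E: opp run (4,3) (4,4) capped by W -> flip
Dir SW: first cell '.' (not opp) -> no flip
Dir S: first cell '.' (not opp) -> no flip
Dir SE: first cell '.' (not opp) -> no flip
All flips: (4,3) (4,4)

Answer: ........
..W.....
..BBBB..
...BW...
..WWWW..
.....B..
........
........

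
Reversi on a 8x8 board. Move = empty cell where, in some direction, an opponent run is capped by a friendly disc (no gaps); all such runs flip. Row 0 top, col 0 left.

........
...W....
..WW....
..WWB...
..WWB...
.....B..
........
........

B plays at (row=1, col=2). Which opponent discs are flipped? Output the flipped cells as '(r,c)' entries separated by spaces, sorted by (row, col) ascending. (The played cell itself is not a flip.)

Answer: (2,3)

Derivation:
Dir NW: first cell '.' (not opp) -> no flip
Dir N: first cell '.' (not opp) -> no flip
Dir NE: first cell '.' (not opp) -> no flip
Dir W: first cell '.' (not opp) -> no flip
Dir E: opp run (1,3), next='.' -> no flip
Dir SW: first cell '.' (not opp) -> no flip
Dir S: opp run (2,2) (3,2) (4,2), next='.' -> no flip
Dir SE: opp run (2,3) capped by B -> flip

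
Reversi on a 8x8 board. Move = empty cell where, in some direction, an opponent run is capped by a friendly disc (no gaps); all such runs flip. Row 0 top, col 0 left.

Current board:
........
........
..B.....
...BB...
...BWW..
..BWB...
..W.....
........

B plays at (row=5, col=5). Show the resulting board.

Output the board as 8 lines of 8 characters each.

Place B at (5,5); scan 8 dirs for brackets.
Dir NW: opp run (4,4) capped by B -> flip
Dir N: opp run (4,5), next='.' -> no flip
Dir NE: first cell '.' (not opp) -> no flip
Dir W: first cell 'B' (not opp) -> no flip
Dir E: first cell '.' (not opp) -> no flip
Dir SW: first cell '.' (not opp) -> no flip
Dir S: first cell '.' (not opp) -> no flip
Dir SE: first cell '.' (not opp) -> no flip
All flips: (4,4)

Answer: ........
........
..B.....
...BB...
...BBW..
..BWBB..
..W.....
........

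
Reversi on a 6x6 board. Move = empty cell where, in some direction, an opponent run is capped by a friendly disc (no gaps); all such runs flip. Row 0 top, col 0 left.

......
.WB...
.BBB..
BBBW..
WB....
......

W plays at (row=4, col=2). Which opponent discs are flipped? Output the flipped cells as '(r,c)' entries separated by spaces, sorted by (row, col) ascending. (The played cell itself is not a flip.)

Dir NW: opp run (3,1), next='.' -> no flip
Dir N: opp run (3,2) (2,2) (1,2), next='.' -> no flip
Dir NE: first cell 'W' (not opp) -> no flip
Dir W: opp run (4,1) capped by W -> flip
Dir E: first cell '.' (not opp) -> no flip
Dir SW: first cell '.' (not opp) -> no flip
Dir S: first cell '.' (not opp) -> no flip
Dir SE: first cell '.' (not opp) -> no flip

Answer: (4,1)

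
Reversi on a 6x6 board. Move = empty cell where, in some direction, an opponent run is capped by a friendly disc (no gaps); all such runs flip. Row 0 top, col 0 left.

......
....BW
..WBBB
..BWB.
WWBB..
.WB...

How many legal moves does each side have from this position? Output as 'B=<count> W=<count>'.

Answer: B=5 W=6

Derivation:
-- B to move --
(0,4): no bracket -> illegal
(0,5): flips 1 -> legal
(1,1): no bracket -> illegal
(1,2): flips 1 -> legal
(1,3): no bracket -> illegal
(2,1): flips 1 -> legal
(3,0): flips 1 -> legal
(3,1): no bracket -> illegal
(4,4): no bracket -> illegal
(5,0): flips 2 -> legal
B mobility = 5
-- W to move --
(0,3): no bracket -> illegal
(0,4): no bracket -> illegal
(0,5): flips 3 -> legal
(1,2): no bracket -> illegal
(1,3): flips 2 -> legal
(2,1): no bracket -> illegal
(3,1): flips 1 -> legal
(3,5): flips 2 -> legal
(4,4): flips 2 -> legal
(4,5): no bracket -> illegal
(5,3): flips 2 -> legal
(5,4): no bracket -> illegal
W mobility = 6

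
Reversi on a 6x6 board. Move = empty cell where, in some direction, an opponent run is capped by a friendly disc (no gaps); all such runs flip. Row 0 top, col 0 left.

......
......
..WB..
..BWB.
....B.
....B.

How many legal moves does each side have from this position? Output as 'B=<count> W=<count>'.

-- B to move --
(1,1): flips 2 -> legal
(1,2): flips 1 -> legal
(1,3): no bracket -> illegal
(2,1): flips 1 -> legal
(2,4): no bracket -> illegal
(3,1): no bracket -> illegal
(4,2): no bracket -> illegal
(4,3): flips 1 -> legal
B mobility = 4
-- W to move --
(1,2): no bracket -> illegal
(1,3): flips 1 -> legal
(1,4): no bracket -> illegal
(2,1): no bracket -> illegal
(2,4): flips 1 -> legal
(2,5): no bracket -> illegal
(3,1): flips 1 -> legal
(3,5): flips 1 -> legal
(4,1): no bracket -> illegal
(4,2): flips 1 -> legal
(4,3): no bracket -> illegal
(4,5): no bracket -> illegal
(5,3): no bracket -> illegal
(5,5): flips 1 -> legal
W mobility = 6

Answer: B=4 W=6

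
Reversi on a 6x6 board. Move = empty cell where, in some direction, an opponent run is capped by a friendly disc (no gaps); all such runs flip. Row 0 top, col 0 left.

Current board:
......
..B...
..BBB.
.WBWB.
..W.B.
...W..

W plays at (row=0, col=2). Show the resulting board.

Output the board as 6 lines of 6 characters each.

Place W at (0,2); scan 8 dirs for brackets.
Dir NW: edge -> no flip
Dir N: edge -> no flip
Dir NE: edge -> no flip
Dir W: first cell '.' (not opp) -> no flip
Dir E: first cell '.' (not opp) -> no flip
Dir SW: first cell '.' (not opp) -> no flip
Dir S: opp run (1,2) (2,2) (3,2) capped by W -> flip
Dir SE: first cell '.' (not opp) -> no flip
All flips: (1,2) (2,2) (3,2)

Answer: ..W...
..W...
..WBB.
.WWWB.
..W.B.
...W..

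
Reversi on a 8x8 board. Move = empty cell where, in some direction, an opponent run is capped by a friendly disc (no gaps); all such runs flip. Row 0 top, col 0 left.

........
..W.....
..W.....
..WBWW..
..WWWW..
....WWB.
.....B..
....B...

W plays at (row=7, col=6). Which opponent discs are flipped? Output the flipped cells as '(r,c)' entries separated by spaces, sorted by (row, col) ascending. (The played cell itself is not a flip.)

Answer: (6,5)

Derivation:
Dir NW: opp run (6,5) capped by W -> flip
Dir N: first cell '.' (not opp) -> no flip
Dir NE: first cell '.' (not opp) -> no flip
Dir W: first cell '.' (not opp) -> no flip
Dir E: first cell '.' (not opp) -> no flip
Dir SW: edge -> no flip
Dir S: edge -> no flip
Dir SE: edge -> no flip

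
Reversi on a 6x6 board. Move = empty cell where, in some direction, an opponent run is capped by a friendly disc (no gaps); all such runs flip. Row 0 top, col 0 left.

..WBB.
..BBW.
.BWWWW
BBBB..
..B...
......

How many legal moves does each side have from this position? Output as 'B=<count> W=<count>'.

-- B to move --
(0,1): flips 1 -> legal
(0,5): flips 2 -> legal
(1,1): flips 1 -> legal
(1,5): flips 2 -> legal
(3,4): flips 3 -> legal
(3,5): flips 1 -> legal
B mobility = 6
-- W to move --
(0,1): flips 1 -> legal
(0,5): flips 2 -> legal
(1,0): no bracket -> illegal
(1,1): flips 2 -> legal
(1,5): no bracket -> illegal
(2,0): flips 1 -> legal
(3,4): no bracket -> illegal
(4,0): flips 1 -> legal
(4,1): flips 1 -> legal
(4,3): flips 1 -> legal
(4,4): flips 1 -> legal
(5,1): flips 2 -> legal
(5,2): flips 2 -> legal
(5,3): no bracket -> illegal
W mobility = 10

Answer: B=6 W=10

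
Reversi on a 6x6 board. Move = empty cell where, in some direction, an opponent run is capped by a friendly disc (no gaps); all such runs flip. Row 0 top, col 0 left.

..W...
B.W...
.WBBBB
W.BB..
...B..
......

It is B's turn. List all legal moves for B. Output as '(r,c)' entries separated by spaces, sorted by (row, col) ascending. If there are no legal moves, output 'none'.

(0,1): flips 1 -> legal
(0,3): no bracket -> illegal
(1,1): no bracket -> illegal
(1,3): no bracket -> illegal
(2,0): flips 1 -> legal
(3,1): no bracket -> illegal
(4,0): no bracket -> illegal
(4,1): no bracket -> illegal

Answer: (0,1) (2,0)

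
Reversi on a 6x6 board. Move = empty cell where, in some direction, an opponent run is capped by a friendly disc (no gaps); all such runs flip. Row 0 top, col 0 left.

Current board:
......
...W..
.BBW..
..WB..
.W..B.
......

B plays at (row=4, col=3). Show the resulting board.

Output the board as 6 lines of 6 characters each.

Place B at (4,3); scan 8 dirs for brackets.
Dir NW: opp run (3,2) capped by B -> flip
Dir N: first cell 'B' (not opp) -> no flip
Dir NE: first cell '.' (not opp) -> no flip
Dir W: first cell '.' (not opp) -> no flip
Dir E: first cell 'B' (not opp) -> no flip
Dir SW: first cell '.' (not opp) -> no flip
Dir S: first cell '.' (not opp) -> no flip
Dir SE: first cell '.' (not opp) -> no flip
All flips: (3,2)

Answer: ......
...W..
.BBW..
..BB..
.W.BB.
......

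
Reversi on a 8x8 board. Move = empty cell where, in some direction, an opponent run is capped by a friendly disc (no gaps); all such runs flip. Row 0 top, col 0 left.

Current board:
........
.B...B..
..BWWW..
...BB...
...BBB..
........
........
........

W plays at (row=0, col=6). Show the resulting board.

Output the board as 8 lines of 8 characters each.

Answer: ......W.
.B...W..
..BWWW..
...BB...
...BBB..
........
........
........

Derivation:
Place W at (0,6); scan 8 dirs for brackets.
Dir NW: edge -> no flip
Dir N: edge -> no flip
Dir NE: edge -> no flip
Dir W: first cell '.' (not opp) -> no flip
Dir E: first cell '.' (not opp) -> no flip
Dir SW: opp run (1,5) capped by W -> flip
Dir S: first cell '.' (not opp) -> no flip
Dir SE: first cell '.' (not opp) -> no flip
All flips: (1,5)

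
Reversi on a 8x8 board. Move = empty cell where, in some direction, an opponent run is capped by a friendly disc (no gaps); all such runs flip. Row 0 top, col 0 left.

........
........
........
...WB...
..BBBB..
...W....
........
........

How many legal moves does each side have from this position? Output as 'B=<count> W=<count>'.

-- B to move --
(2,2): flips 1 -> legal
(2,3): flips 1 -> legal
(2,4): flips 1 -> legal
(3,2): flips 1 -> legal
(5,2): no bracket -> illegal
(5,4): no bracket -> illegal
(6,2): flips 1 -> legal
(6,3): flips 1 -> legal
(6,4): flips 1 -> legal
B mobility = 7
-- W to move --
(2,3): no bracket -> illegal
(2,4): no bracket -> illegal
(2,5): no bracket -> illegal
(3,1): flips 1 -> legal
(3,2): no bracket -> illegal
(3,5): flips 2 -> legal
(3,6): no bracket -> illegal
(4,1): no bracket -> illegal
(4,6): no bracket -> illegal
(5,1): flips 1 -> legal
(5,2): no bracket -> illegal
(5,4): no bracket -> illegal
(5,5): flips 1 -> legal
(5,6): no bracket -> illegal
W mobility = 4

Answer: B=7 W=4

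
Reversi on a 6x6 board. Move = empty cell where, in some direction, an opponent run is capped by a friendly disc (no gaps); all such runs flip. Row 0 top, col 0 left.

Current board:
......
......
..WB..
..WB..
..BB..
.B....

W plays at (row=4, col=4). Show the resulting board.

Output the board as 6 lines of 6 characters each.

Place W at (4,4); scan 8 dirs for brackets.
Dir NW: opp run (3,3) capped by W -> flip
Dir N: first cell '.' (not opp) -> no flip
Dir NE: first cell '.' (not opp) -> no flip
Dir W: opp run (4,3) (4,2), next='.' -> no flip
Dir E: first cell '.' (not opp) -> no flip
Dir SW: first cell '.' (not opp) -> no flip
Dir S: first cell '.' (not opp) -> no flip
Dir SE: first cell '.' (not opp) -> no flip
All flips: (3,3)

Answer: ......
......
..WB..
..WW..
..BBW.
.B....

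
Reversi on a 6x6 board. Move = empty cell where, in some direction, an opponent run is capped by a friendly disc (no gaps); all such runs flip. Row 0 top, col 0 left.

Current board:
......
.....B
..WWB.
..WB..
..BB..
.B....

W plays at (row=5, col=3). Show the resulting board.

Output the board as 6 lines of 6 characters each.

Answer: ......
.....B
..WWB.
..WW..
..BW..
.B.W..

Derivation:
Place W at (5,3); scan 8 dirs for brackets.
Dir NW: opp run (4,2), next='.' -> no flip
Dir N: opp run (4,3) (3,3) capped by W -> flip
Dir NE: first cell '.' (not opp) -> no flip
Dir W: first cell '.' (not opp) -> no flip
Dir E: first cell '.' (not opp) -> no flip
Dir SW: edge -> no flip
Dir S: edge -> no flip
Dir SE: edge -> no flip
All flips: (3,3) (4,3)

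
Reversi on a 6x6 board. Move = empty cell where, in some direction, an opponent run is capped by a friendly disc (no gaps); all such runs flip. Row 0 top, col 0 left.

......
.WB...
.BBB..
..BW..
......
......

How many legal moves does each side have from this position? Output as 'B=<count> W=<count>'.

Answer: B=6 W=2

Derivation:
-- B to move --
(0,0): flips 1 -> legal
(0,1): flips 1 -> legal
(0,2): no bracket -> illegal
(1,0): flips 1 -> legal
(2,0): no bracket -> illegal
(2,4): no bracket -> illegal
(3,4): flips 1 -> legal
(4,2): no bracket -> illegal
(4,3): flips 1 -> legal
(4,4): flips 1 -> legal
B mobility = 6
-- W to move --
(0,1): no bracket -> illegal
(0,2): no bracket -> illegal
(0,3): no bracket -> illegal
(1,0): no bracket -> illegal
(1,3): flips 2 -> legal
(1,4): no bracket -> illegal
(2,0): no bracket -> illegal
(2,4): no bracket -> illegal
(3,0): no bracket -> illegal
(3,1): flips 2 -> legal
(3,4): no bracket -> illegal
(4,1): no bracket -> illegal
(4,2): no bracket -> illegal
(4,3): no bracket -> illegal
W mobility = 2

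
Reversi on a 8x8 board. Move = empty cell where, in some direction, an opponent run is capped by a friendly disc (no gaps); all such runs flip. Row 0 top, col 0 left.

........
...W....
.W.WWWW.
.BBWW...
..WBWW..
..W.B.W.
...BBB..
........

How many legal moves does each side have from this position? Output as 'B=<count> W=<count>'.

Answer: B=13 W=8

Derivation:
-- B to move --
(0,2): no bracket -> illegal
(0,3): flips 3 -> legal
(0,4): no bracket -> illegal
(1,0): flips 1 -> legal
(1,1): flips 1 -> legal
(1,2): no bracket -> illegal
(1,4): flips 4 -> legal
(1,5): no bracket -> illegal
(1,6): flips 2 -> legal
(1,7): no bracket -> illegal
(2,0): no bracket -> illegal
(2,2): no bracket -> illegal
(2,7): no bracket -> illegal
(3,0): no bracket -> illegal
(3,5): flips 2 -> legal
(3,6): flips 1 -> legal
(3,7): no bracket -> illegal
(4,1): flips 2 -> legal
(4,6): flips 2 -> legal
(4,7): flips 1 -> legal
(5,1): no bracket -> illegal
(5,3): flips 1 -> legal
(5,5): no bracket -> illegal
(5,7): no bracket -> illegal
(6,1): flips 1 -> legal
(6,2): flips 2 -> legal
(6,6): no bracket -> illegal
(6,7): no bracket -> illegal
B mobility = 13
-- W to move --
(2,0): flips 1 -> legal
(2,2): flips 1 -> legal
(3,0): flips 2 -> legal
(4,0): no bracket -> illegal
(4,1): flips 2 -> legal
(5,3): flips 1 -> legal
(5,5): no bracket -> illegal
(6,2): no bracket -> illegal
(6,6): no bracket -> illegal
(7,2): flips 2 -> legal
(7,3): no bracket -> illegal
(7,4): flips 4 -> legal
(7,5): no bracket -> illegal
(7,6): flips 4 -> legal
W mobility = 8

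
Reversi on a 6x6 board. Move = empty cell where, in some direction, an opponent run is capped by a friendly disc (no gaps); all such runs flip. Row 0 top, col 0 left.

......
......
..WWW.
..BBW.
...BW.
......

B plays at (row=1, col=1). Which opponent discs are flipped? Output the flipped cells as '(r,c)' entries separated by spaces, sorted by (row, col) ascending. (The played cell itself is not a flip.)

Dir NW: first cell '.' (not opp) -> no flip
Dir N: first cell '.' (not opp) -> no flip
Dir NE: first cell '.' (not opp) -> no flip
Dir W: first cell '.' (not opp) -> no flip
Dir E: first cell '.' (not opp) -> no flip
Dir SW: first cell '.' (not opp) -> no flip
Dir S: first cell '.' (not opp) -> no flip
Dir SE: opp run (2,2) capped by B -> flip

Answer: (2,2)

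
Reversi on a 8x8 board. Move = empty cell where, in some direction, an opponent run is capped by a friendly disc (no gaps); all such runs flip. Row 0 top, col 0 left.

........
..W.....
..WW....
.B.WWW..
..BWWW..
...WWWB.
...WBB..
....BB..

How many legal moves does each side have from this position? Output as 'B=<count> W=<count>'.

-- B to move --
(0,1): flips 4 -> legal
(0,2): no bracket -> illegal
(0,3): no bracket -> illegal
(1,1): no bracket -> illegal
(1,3): flips 1 -> legal
(1,4): no bracket -> illegal
(2,1): no bracket -> illegal
(2,4): flips 4 -> legal
(2,5): flips 3 -> legal
(2,6): no bracket -> illegal
(3,2): flips 2 -> legal
(3,6): no bracket -> illegal
(4,6): flips 4 -> legal
(5,2): flips 4 -> legal
(6,2): flips 1 -> legal
(6,6): no bracket -> illegal
(7,2): no bracket -> illegal
(7,3): no bracket -> illegal
B mobility = 8
-- W to move --
(2,0): flips 2 -> legal
(2,1): no bracket -> illegal
(3,0): no bracket -> illegal
(3,2): no bracket -> illegal
(4,0): flips 1 -> legal
(4,1): flips 1 -> legal
(4,6): no bracket -> illegal
(4,7): no bracket -> illegal
(5,1): flips 1 -> legal
(5,2): no bracket -> illegal
(5,7): flips 1 -> legal
(6,6): flips 2 -> legal
(6,7): flips 1 -> legal
(7,3): flips 1 -> legal
(7,6): flips 1 -> legal
W mobility = 9

Answer: B=8 W=9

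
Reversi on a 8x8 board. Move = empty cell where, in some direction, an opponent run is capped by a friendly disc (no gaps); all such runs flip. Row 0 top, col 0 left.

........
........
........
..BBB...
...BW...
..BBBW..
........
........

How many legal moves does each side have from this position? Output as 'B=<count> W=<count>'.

Answer: B=4 W=6

Derivation:
-- B to move --
(3,5): flips 1 -> legal
(4,5): flips 1 -> legal
(4,6): no bracket -> illegal
(5,6): flips 1 -> legal
(6,4): no bracket -> illegal
(6,5): no bracket -> illegal
(6,6): flips 2 -> legal
B mobility = 4
-- W to move --
(2,1): no bracket -> illegal
(2,2): flips 1 -> legal
(2,3): no bracket -> illegal
(2,4): flips 1 -> legal
(2,5): no bracket -> illegal
(3,1): no bracket -> illegal
(3,5): no bracket -> illegal
(4,1): no bracket -> illegal
(4,2): flips 1 -> legal
(4,5): no bracket -> illegal
(5,1): flips 3 -> legal
(6,1): no bracket -> illegal
(6,2): flips 1 -> legal
(6,3): no bracket -> illegal
(6,4): flips 1 -> legal
(6,5): no bracket -> illegal
W mobility = 6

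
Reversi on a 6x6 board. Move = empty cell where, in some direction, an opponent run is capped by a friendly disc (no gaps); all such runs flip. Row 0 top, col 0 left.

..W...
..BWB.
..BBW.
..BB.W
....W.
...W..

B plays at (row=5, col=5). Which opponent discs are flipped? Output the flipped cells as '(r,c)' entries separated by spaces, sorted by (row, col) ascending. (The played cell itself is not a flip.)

Dir NW: opp run (4,4) capped by B -> flip
Dir N: first cell '.' (not opp) -> no flip
Dir NE: edge -> no flip
Dir W: first cell '.' (not opp) -> no flip
Dir E: edge -> no flip
Dir SW: edge -> no flip
Dir S: edge -> no flip
Dir SE: edge -> no flip

Answer: (4,4)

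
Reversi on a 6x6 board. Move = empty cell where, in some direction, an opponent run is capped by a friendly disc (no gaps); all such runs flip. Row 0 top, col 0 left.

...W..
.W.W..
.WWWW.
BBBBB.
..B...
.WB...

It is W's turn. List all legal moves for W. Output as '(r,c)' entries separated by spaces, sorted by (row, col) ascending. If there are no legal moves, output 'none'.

(2,0): no bracket -> illegal
(2,5): no bracket -> illegal
(3,5): no bracket -> illegal
(4,0): flips 1 -> legal
(4,1): flips 2 -> legal
(4,3): flips 2 -> legal
(4,4): flips 2 -> legal
(4,5): flips 1 -> legal
(5,3): flips 1 -> legal

Answer: (4,0) (4,1) (4,3) (4,4) (4,5) (5,3)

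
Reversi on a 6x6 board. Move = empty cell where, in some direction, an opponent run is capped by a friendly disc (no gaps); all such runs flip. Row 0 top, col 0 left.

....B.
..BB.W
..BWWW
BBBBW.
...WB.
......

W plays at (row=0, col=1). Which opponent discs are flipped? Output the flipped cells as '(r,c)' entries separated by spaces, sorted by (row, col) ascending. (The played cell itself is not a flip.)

Answer: (1,2)

Derivation:
Dir NW: edge -> no flip
Dir N: edge -> no flip
Dir NE: edge -> no flip
Dir W: first cell '.' (not opp) -> no flip
Dir E: first cell '.' (not opp) -> no flip
Dir SW: first cell '.' (not opp) -> no flip
Dir S: first cell '.' (not opp) -> no flip
Dir SE: opp run (1,2) capped by W -> flip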